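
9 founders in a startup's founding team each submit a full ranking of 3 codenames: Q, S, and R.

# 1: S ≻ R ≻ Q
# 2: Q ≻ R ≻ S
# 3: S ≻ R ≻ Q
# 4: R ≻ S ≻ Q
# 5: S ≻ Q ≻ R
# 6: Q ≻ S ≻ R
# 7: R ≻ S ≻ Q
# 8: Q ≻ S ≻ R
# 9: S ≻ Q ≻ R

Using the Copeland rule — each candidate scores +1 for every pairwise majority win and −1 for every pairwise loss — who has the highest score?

S

Pairwise results:
  Q vs S: S wins 6–3.
  Q vs R: Q wins 5–4.
  S vs R: S wins 6–3.
Copeland scores (wins − losses):
  Q: 1 − 1 = 0
  S: 2 − 0 = 2
  R: 0 − 2 = -2
S has the best Copeland score.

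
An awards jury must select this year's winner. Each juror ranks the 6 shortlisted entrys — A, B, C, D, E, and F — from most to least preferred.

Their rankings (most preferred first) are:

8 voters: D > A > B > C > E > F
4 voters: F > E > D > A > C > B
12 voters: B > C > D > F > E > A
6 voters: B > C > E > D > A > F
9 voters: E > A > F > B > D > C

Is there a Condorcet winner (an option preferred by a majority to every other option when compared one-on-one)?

No

Head-to-head results (39 voters total):
A vs B: A wins 21–18.
A vs C: A wins 21–18.
A vs D: D wins 30–9.
A vs E: E wins 31–8.
A vs F: A wins 23–16.
B vs C: B wins 35–4.
B vs D: B wins 27–12.
B vs E: B wins 26–13.
B vs F: B wins 26–13.
C vs D: D wins 21–18.
C vs E: C wins 26–13.
C vs F: C wins 26–13.
D vs E: D wins 20–19.
D vs F: D wins 26–13.
E vs F: E wins 23–16.
No candidate beats all others: A beats B beats D beats A, a majority cycle.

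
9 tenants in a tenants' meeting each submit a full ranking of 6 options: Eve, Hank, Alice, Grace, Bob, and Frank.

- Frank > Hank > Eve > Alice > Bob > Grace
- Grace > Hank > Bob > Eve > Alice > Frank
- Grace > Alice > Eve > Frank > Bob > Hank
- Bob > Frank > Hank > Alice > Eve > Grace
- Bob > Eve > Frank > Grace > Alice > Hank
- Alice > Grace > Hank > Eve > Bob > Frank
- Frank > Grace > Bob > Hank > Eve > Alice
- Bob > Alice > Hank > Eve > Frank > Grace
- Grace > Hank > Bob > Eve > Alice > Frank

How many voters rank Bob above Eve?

Ballots ranking Bob above Eve: 6.
Ballots ranking Eve above Bob: 3.
So 6 of 9 voters prefer Bob to Eve.

6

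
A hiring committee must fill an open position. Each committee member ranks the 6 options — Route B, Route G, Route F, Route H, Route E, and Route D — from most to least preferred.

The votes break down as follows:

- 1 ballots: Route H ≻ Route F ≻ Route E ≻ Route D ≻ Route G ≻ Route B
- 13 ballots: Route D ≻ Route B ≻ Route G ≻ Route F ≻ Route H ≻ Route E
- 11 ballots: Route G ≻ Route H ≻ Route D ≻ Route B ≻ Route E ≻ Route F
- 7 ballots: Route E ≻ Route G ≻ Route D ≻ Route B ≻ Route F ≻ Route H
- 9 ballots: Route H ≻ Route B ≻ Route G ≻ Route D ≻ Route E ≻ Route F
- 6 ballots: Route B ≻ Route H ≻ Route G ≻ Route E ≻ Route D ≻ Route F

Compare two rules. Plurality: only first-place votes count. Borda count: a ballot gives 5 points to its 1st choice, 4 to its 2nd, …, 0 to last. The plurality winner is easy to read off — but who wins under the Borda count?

Route G

Plurality first-place counts: Route B 6, Route G 11, Route F 0, Route H 10, Route E 7, Route D 13 → Route D.
Borda totals: Route B 154, Route G 168, Route F 37, Route H 131, Route E 70, Route D 145 → Route G.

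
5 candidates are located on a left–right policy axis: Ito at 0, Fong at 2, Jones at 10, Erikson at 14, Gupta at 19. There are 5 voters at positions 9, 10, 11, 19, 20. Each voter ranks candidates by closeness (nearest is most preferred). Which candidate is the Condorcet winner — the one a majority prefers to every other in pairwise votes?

With single-peaked preferences on a line, the Condorcet winner is the candidate closest to the median voter.
The median voter (position 11) is closest to Jones at 10.
Check: Jones vs Ito — voters closer to Jones: 5 of 5.

Jones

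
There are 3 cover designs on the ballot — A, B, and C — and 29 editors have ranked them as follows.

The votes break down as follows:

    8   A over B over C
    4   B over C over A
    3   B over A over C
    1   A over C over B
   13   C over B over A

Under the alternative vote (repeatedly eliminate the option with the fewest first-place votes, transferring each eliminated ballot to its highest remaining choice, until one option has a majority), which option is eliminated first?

Round 1: C 13, A 9, B 7. B has the fewest and is eliminated.
Round 2: C 17, A 12. C has a majority.

B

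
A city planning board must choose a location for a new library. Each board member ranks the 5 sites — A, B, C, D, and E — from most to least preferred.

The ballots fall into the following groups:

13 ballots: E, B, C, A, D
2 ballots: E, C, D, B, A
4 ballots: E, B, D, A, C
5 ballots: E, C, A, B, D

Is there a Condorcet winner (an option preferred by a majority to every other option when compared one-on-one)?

Yes

Head-to-head results (24 voters total):
A vs B: B wins 19–5.
A vs C: C wins 20–4.
A vs D: A wins 18–6.
A vs E: E wins 24–0.
B vs C: B wins 17–7.
B vs D: B wins 22–2.
B vs E: E wins 24–0.
C vs D: C wins 20–4.
C vs E: E wins 24–0.
D vs E: E wins 24–0.
E beats each rival — A (24–0), B (24–0), C (24–0), D (24–0) — so E is the Condorcet winner.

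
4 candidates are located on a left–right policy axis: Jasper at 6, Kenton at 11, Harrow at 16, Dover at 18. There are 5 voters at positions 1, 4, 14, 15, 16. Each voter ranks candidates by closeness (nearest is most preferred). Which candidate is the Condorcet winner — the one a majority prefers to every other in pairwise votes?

With single-peaked preferences on a line, the Condorcet winner is the candidate closest to the median voter.
The median voter (position 14) is closest to Harrow at 16.
Check: Harrow vs Kenton — voters closer to Harrow: 3 of 5.

Harrow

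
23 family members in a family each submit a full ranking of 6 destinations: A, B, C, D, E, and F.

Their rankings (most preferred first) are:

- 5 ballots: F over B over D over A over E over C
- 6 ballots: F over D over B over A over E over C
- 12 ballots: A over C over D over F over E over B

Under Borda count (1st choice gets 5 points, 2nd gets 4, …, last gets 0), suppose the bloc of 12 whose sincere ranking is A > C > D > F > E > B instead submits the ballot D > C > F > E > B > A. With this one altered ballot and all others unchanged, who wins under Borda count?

Borda totals with the altered ballot: A 22, B 50, C 48, D 99, E 35, F 91.
The switch changes the winner from A to D.

D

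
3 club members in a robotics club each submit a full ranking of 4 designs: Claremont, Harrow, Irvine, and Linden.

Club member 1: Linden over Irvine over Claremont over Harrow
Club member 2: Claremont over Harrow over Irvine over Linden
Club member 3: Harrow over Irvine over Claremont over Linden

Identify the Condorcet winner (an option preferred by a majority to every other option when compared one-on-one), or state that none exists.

No Condorcet winner

Head-to-head results (3 voters total):
Claremont vs Harrow: Claremont wins 2–1.
Claremont vs Irvine: Irvine wins 2–1.
Claremont vs Linden: Claremont wins 2–1.
Harrow vs Irvine: Harrow wins 2–1.
Harrow vs Linden: Harrow wins 2–1.
Irvine vs Linden: Irvine wins 2–1.
No candidate beats all others: Claremont beats Harrow beats Irvine beats Claremont, a majority cycle.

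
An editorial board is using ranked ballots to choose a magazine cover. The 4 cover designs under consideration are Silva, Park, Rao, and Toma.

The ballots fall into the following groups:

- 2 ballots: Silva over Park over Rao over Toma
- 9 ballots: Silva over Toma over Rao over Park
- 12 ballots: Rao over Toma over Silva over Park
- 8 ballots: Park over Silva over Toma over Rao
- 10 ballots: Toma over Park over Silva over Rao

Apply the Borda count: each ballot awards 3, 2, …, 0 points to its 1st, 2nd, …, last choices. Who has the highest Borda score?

Borda scores:
  Silva: 2·3 + 9·3 + 12·1 + 8·2 + 10·1 = 71
  Park: 2·2 + 9·0 + 12·0 + 8·3 + 10·2 = 48
  Rao: 2·1 + 9·1 + 12·3 + 8·0 + 10·0 = 47
  Toma: 2·0 + 9·2 + 12·2 + 8·1 + 10·3 = 80
Toma has the highest total.

Toma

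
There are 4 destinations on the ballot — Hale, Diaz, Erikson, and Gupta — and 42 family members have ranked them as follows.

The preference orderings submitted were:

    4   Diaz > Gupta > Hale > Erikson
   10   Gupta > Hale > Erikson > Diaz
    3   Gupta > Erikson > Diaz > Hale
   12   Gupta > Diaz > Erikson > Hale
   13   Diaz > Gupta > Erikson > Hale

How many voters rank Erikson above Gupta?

0

Ballots ranking Erikson above Gupta: 0.
Ballots ranking Gupta above Erikson: 4+10+3+12+13 = 42.
So 0 of 42 voters prefer Erikson to Gupta.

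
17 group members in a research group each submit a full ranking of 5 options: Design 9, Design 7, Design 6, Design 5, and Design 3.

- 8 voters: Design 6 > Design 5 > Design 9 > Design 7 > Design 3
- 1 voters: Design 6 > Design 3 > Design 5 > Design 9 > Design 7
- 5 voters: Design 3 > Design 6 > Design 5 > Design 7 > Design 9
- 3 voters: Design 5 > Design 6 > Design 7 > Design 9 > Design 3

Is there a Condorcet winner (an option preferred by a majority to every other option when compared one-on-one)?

Head-to-head results (17 voters total):
Design 9 vs Design 7: Design 9 wins 9–8.
Design 9 vs Design 6: Design 6 wins 17–0.
Design 9 vs Design 5: Design 5 wins 17–0.
Design 9 vs Design 3: Design 9 wins 11–6.
Design 7 vs Design 6: Design 6 wins 17–0.
Design 7 vs Design 5: Design 5 wins 17–0.
Design 7 vs Design 3: Design 7 wins 11–6.
Design 6 vs Design 5: Design 6 wins 14–3.
Design 6 vs Design 3: Design 6 wins 12–5.
Design 5 vs Design 3: Design 5 wins 11–6.
Design 6 beats each rival — Design 9 (17–0), Design 7 (17–0), Design 5 (14–3), Design 3 (12–5) — so Design 6 is the Condorcet winner.

Yes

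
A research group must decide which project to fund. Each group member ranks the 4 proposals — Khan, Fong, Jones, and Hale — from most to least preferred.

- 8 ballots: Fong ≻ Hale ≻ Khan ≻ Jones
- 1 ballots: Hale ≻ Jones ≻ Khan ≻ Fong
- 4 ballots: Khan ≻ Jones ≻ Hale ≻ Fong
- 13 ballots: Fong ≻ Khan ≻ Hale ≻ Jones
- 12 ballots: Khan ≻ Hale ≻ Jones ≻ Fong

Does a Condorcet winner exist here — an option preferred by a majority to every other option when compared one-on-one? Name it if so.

Head-to-head results (38 voters total):
Khan vs Fong: Fong wins 21–17.
Khan vs Jones: Khan wins 37–1.
Khan vs Hale: Khan wins 29–9.
Fong vs Jones: Fong wins 21–17.
Fong vs Hale: Fong wins 21–17.
Jones vs Hale: Hale wins 34–4.
Fong beats each rival — Khan (21–17), Jones (21–17), Hale (21–17) — so Fong is the Condorcet winner.

Fong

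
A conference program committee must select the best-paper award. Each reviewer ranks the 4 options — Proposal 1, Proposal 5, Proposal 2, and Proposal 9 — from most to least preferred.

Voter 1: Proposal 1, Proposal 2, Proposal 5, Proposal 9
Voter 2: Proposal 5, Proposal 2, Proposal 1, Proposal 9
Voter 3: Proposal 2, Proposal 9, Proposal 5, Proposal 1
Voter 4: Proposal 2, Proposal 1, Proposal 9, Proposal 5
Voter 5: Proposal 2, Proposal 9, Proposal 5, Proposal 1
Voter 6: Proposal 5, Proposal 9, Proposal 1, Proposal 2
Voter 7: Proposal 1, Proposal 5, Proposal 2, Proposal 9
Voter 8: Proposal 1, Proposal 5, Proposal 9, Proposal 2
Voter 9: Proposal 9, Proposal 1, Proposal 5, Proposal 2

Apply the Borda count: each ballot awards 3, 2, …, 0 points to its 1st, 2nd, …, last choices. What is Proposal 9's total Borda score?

11

Borda scores:
  Proposal 1: 3 + 1 + 0 + 2 + 0 + 1 + 3 + 3 + 2 = 15
  Proposal 5: 1 + 3 + 1 + 0 + 1 + 3 + 2 + 2 + 1 = 14
  Proposal 2: 2 + 2 + 3 + 3 + 3 + 0 + 1 + 0 + 0 = 14
  Proposal 9: 0 + 0 + 2 + 1 + 2 + 2 + 0 + 1 + 3 = 11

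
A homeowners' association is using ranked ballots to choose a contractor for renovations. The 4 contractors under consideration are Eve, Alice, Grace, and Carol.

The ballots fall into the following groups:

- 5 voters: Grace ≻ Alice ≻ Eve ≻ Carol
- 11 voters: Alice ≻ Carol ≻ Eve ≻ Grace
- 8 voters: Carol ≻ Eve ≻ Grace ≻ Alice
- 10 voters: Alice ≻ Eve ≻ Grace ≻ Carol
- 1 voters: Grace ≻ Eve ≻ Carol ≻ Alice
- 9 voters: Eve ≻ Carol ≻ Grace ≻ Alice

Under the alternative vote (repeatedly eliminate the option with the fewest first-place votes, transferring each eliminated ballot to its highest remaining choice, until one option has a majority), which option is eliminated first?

Grace

Round 1: Alice 21, Eve 9, Carol 8, Grace 6. Grace has the fewest and is eliminated.
Round 2: Alice 26, Eve 10, Carol 8. Alice has a majority.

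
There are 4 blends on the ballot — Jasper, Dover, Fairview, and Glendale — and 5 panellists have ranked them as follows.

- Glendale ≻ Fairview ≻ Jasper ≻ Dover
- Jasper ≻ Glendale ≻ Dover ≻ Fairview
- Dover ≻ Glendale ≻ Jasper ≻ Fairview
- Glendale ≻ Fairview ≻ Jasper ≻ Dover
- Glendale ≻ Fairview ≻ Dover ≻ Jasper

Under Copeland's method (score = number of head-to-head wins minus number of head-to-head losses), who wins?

Glendale

Pairwise results:
  Jasper vs Dover: Jasper wins 3–2.
  Jasper vs Fairview: Fairview wins 3–2.
  Jasper vs Glendale: Glendale wins 4–1.
  Dover vs Fairview: Fairview wins 3–2.
  Dover vs Glendale: Glendale wins 4–1.
  Fairview vs Glendale: Glendale wins 5–0.
Copeland scores (wins − losses):
  Jasper: 1 − 2 = -1
  Dover: 0 − 3 = -3
  Fairview: 2 − 1 = 1
  Glendale: 3 − 0 = 3
Glendale has the best Copeland score.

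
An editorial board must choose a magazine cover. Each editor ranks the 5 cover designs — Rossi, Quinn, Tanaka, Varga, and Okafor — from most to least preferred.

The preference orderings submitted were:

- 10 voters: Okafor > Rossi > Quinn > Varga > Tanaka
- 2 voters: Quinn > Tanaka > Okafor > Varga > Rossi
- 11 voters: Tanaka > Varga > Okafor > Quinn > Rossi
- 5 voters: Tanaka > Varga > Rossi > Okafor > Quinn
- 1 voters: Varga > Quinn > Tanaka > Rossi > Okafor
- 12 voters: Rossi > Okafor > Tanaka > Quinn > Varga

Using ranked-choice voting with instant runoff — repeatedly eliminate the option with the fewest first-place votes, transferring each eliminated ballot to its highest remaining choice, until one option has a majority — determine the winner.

Rossi

Round 1: Tanaka 16, Rossi 12, Okafor 10, Quinn 2, Varga 1. Varga has the fewest and is eliminated.
Round 2: Tanaka 16, Rossi 12, Okafor 10, Quinn 3. Quinn has the fewest and is eliminated.
Round 3: Tanaka 19, Rossi 12, Okafor 10. Okafor has the fewest and is eliminated.
Round 4: Rossi 22, Tanaka 19. Rossi has a majority.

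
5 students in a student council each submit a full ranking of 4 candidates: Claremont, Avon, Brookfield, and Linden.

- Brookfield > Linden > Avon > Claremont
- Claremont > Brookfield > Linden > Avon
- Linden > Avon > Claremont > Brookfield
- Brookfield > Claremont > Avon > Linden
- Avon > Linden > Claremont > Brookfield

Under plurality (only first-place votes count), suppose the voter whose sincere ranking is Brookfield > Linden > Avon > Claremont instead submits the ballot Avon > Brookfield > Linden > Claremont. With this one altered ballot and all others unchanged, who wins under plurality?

Avon

First-place totals with the altered ballot: Claremont 1, Avon 2, Brookfield 1, Linden 1.
The switch changes the winner from Brookfield to Avon.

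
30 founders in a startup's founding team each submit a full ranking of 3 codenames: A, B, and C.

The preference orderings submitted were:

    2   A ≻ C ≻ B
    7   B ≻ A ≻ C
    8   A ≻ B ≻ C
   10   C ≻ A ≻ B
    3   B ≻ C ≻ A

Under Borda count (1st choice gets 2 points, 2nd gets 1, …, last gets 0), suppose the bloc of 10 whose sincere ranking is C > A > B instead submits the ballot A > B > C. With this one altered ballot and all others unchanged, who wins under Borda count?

Borda totals with the altered ballot: A 47, B 38, C 5.
The winner is unchanged: still A.

A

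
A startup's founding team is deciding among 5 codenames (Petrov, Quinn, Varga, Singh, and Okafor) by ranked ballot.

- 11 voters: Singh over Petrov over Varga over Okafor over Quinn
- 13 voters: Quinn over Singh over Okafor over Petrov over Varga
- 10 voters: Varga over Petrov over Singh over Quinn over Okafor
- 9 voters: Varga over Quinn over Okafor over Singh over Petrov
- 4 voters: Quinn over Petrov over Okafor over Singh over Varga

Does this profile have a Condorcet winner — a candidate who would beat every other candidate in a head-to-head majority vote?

No

Head-to-head results (47 voters total):
Petrov vs Quinn: Quinn wins 26–21.
Petrov vs Varga: Petrov wins 28–19.
Petrov vs Singh: Singh wins 33–14.
Petrov vs Okafor: Petrov wins 25–22.
Quinn vs Varga: Varga wins 30–17.
Quinn vs Singh: Quinn wins 26–21.
Quinn vs Okafor: Quinn wins 36–11.
Varga vs Singh: Singh wins 28–19.
Varga vs Okafor: Varga wins 30–17.
Singh vs Okafor: Singh wins 34–13.
No candidate beats all others: Petrov beats Varga beats Quinn beats Petrov, a majority cycle.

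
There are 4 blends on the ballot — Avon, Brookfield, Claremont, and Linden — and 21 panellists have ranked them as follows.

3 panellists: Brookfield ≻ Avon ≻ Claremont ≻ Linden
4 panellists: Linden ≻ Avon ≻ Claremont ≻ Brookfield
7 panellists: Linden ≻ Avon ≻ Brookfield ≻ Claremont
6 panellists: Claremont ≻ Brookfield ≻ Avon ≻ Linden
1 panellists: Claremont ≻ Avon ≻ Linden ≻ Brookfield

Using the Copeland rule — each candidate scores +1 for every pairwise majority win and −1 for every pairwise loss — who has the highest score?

Pairwise results:
  Avon vs Brookfield: Avon wins 12–9.
  Avon vs Claremont: Avon wins 14–7.
  Avon vs Linden: Linden wins 11–10.
  Brookfield vs Claremont: Claremont wins 11–10.
  Brookfield vs Linden: Linden wins 12–9.
  Claremont vs Linden: Linden wins 11–10.
Copeland scores (wins − losses):
  Avon: 2 − 1 = 1
  Brookfield: 0 − 3 = -3
  Claremont: 1 − 2 = -1
  Linden: 3 − 0 = 3
Linden has the best Copeland score.

Linden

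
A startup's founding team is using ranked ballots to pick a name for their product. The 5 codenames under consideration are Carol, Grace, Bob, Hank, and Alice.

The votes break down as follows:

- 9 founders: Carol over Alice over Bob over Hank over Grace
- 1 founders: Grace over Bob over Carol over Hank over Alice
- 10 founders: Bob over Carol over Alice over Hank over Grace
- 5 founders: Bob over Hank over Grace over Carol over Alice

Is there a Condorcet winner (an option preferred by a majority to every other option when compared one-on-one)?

Head-to-head results (25 voters total):
Carol vs Grace: Carol wins 19–6.
Carol vs Bob: Bob wins 16–9.
Carol vs Hank: Carol wins 20–5.
Carol vs Alice: Carol wins 25–0.
Grace vs Bob: Bob wins 24–1.
Grace vs Hank: Hank wins 24–1.
Grace vs Alice: Alice wins 19–6.
Bob vs Hank: Bob wins 25–0.
Bob vs Alice: Bob wins 16–9.
Hank vs Alice: Alice wins 19–6.
Bob beats each rival — Carol (16–9), Grace (24–1), Hank (25–0), Alice (16–9) — so Bob is the Condorcet winner.

Yes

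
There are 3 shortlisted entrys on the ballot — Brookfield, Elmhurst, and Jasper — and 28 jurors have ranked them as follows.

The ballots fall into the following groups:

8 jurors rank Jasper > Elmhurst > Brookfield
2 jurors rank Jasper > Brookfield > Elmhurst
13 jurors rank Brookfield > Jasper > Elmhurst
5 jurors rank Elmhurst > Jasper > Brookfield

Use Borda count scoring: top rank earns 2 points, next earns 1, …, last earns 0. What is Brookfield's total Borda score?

28

Borda scores:
  Brookfield: 8·0 + 2·1 + 13·2 + 5·0 = 28
  Elmhurst: 8·1 + 2·0 + 13·0 + 5·2 = 18
  Jasper: 8·2 + 2·2 + 13·1 + 5·1 = 38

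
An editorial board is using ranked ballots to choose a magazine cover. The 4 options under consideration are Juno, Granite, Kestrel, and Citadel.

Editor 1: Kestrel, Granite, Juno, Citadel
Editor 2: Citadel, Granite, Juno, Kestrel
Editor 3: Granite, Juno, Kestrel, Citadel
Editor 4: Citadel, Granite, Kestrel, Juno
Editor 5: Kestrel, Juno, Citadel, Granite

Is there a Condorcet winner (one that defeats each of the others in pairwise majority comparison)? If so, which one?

Head-to-head results (5 voters total):
Juno vs Granite: Granite wins 4–1.
Juno vs Kestrel: Kestrel wins 3–2.
Juno vs Citadel: Juno wins 3–2.
Granite vs Kestrel: Granite wins 3–2.
Granite vs Citadel: Citadel wins 3–2.
Kestrel vs Citadel: Kestrel wins 3–2.
No candidate beats all others: Juno beats Citadel beats Granite beats Juno, a majority cycle.

There is no Condorcet winner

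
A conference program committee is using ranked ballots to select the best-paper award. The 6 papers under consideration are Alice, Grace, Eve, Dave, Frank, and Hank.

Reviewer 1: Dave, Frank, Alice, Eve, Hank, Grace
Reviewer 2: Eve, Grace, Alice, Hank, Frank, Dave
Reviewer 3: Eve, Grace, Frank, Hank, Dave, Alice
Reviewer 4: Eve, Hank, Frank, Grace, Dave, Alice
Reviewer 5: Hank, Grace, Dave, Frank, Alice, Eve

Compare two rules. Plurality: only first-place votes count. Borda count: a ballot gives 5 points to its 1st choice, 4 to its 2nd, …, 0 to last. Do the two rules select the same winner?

Plurality first-place counts: Alice 0, Grace 0, Eve 3, Dave 1, Frank 0, Hank 1 → Eve.
Borda totals: Alice 7, Grace 14, Eve 17, Dave 10, Frank 13, Hank 14 → Eve.
The two rules agree on Eve.

Yes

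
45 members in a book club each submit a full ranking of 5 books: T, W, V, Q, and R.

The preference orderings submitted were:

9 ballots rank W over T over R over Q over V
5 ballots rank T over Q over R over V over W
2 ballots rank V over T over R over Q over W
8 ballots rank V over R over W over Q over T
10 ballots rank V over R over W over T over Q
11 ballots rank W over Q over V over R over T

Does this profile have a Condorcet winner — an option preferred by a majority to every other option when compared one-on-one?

No

Head-to-head results (45 voters total):
T vs W: W wins 38–7.
T vs V: V wins 31–14.
T vs Q: T wins 26–19.
T vs R: R wins 29–16.
W vs V: V wins 25–20.
W vs Q: W wins 38–7.
W vs R: R wins 25–20.
V vs Q: Q wins 25–20.
V vs R: V wins 31–14.
Q vs R: R wins 29–16.
No candidate beats all others: T beats Q beats V beats T, a majority cycle.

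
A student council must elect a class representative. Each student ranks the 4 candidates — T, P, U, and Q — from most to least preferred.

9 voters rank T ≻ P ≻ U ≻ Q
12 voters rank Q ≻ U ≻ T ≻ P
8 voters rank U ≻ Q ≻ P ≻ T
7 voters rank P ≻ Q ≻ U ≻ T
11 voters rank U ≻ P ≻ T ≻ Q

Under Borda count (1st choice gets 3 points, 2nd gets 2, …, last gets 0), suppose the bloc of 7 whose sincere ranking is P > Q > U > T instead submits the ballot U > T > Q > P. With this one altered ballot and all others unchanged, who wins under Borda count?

Borda totals with the altered ballot: T 64, P 48, U 111, Q 59.
The winner is unchanged: still U.

U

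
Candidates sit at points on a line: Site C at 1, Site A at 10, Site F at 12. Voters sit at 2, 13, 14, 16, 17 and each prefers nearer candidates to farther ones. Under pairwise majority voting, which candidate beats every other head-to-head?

Site F

With single-peaked preferences on a line, the Condorcet winner is the candidate closest to the median voter.
The median voter (position 14) is closest to Site F at 12.
Check: Site F vs Site A — voters closer to Site F: 4 of 5.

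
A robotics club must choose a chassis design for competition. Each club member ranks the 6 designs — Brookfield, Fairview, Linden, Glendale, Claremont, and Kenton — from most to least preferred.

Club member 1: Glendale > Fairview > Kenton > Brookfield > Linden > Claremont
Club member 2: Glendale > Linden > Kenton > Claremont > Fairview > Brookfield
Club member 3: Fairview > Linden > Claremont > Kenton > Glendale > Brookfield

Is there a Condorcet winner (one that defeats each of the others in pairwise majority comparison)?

Head-to-head results (3 voters total):
Brookfield vs Fairview: Fairview wins 3–0.
Brookfield vs Linden: Linden wins 2–1.
Brookfield vs Glendale: Glendale wins 3–0.
Brookfield vs Claremont: Claremont wins 2–1.
Brookfield vs Kenton: Kenton wins 3–0.
Fairview vs Linden: Fairview wins 2–1.
Fairview vs Glendale: Glendale wins 2–1.
Fairview vs Claremont: Fairview wins 2–1.
Fairview vs Kenton: Fairview wins 2–1.
Linden vs Glendale: Glendale wins 2–1.
Linden vs Claremont: Linden wins 3–0.
Linden vs Kenton: Linden wins 2–1.
Glendale vs Claremont: Glendale wins 2–1.
Glendale vs Kenton: Glendale wins 2–1.
Claremont vs Kenton: Kenton wins 2–1.
Glendale beats each rival — Brookfield (3–0), Fairview (2–1), Linden (2–1), Claremont (2–1), Kenton (2–1) — so Glendale is the Condorcet winner.

Yes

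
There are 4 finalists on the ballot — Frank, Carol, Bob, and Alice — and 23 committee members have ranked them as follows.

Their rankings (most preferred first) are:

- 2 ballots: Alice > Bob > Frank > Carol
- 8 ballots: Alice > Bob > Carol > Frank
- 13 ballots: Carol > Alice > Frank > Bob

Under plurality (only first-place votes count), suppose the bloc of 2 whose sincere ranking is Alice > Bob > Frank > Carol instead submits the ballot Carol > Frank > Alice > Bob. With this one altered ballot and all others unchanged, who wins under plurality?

Carol

First-place totals with the altered ballot: Frank 0, Carol 15, Bob 0, Alice 8.
The winner is unchanged: still Carol.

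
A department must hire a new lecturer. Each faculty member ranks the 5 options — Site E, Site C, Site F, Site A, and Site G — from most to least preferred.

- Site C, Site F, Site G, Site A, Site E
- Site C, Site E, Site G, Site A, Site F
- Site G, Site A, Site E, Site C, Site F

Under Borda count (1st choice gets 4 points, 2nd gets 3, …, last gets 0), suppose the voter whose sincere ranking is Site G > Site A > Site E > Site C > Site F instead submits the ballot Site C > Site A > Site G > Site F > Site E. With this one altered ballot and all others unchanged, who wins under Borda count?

Borda totals with the altered ballot: Site E 3, Site C 12, Site F 4, Site A 5, Site G 6.
The winner is unchanged: still Site C.

Site C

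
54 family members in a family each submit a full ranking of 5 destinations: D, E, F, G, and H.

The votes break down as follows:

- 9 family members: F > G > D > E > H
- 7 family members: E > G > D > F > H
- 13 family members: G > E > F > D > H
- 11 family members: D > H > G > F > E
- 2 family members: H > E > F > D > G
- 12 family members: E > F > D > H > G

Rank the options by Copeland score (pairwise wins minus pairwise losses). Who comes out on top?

Pairwise results:
  D vs E: E wins 34–20.
  D vs F: F wins 36–18.
  D vs G: G wins 29–25.
  D vs H: D wins 52–2.
  E vs F: E wins 34–20.
  E vs G: G wins 33–21.
  E vs H: E wins 41–13.
  F vs G: G wins 31–23.
  F vs H: F wins 41–13.
  G vs H: G wins 29–25.
Copeland scores (wins − losses):
  D: 1 − 3 = -2
  E: 3 − 1 = 2
  F: 2 − 2 = 0
  G: 4 − 0 = 4
  H: 0 − 4 = -4
G has the best Copeland score.

G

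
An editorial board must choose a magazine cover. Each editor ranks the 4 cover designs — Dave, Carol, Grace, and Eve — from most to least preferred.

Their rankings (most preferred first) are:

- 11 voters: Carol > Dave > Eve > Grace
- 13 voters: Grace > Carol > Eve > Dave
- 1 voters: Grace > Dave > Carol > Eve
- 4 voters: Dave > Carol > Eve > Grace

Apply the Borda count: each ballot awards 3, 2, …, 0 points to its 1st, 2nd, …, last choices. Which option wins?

Borda scores:
  Dave: 11·2 + 13·0 + 2 + 4·3 = 36
  Carol: 11·3 + 13·2 + 1 + 4·2 = 68
  Grace: 11·0 + 13·3 + 3 + 4·0 = 42
  Eve: 11·1 + 13·1 + 0 + 4·1 = 28
Carol has the highest total.

Carol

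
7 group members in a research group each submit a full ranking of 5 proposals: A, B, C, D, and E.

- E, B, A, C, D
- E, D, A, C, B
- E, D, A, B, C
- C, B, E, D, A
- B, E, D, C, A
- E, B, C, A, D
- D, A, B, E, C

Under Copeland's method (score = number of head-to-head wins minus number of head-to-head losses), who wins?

E

Pairwise results:
  A vs B: B wins 4–3.
  A vs C: A wins 4–3.
  A vs D: D wins 5–2.
  A vs E: E wins 6–1.
  B vs C: B wins 5–2.
  B vs D: B wins 4–3.
  B vs E: E wins 4–3.
  C vs D: D wins 4–3.
  C vs E: E wins 6–1.
  D vs E: E wins 6–1.
Copeland scores (wins − losses):
  A: 1 − 3 = -2
  B: 3 − 1 = 2
  C: 0 − 4 = -4
  D: 2 − 2 = 0
  E: 4 − 0 = 4
E has the best Copeland score.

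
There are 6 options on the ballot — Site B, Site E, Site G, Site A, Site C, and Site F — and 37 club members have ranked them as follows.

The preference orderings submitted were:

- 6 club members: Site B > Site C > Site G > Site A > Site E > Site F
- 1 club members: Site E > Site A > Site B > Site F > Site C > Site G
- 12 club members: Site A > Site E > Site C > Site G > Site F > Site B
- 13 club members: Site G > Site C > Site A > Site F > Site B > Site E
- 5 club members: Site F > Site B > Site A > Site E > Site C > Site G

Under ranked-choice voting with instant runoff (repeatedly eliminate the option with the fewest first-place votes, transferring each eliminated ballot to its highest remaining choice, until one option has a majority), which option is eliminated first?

Round 1: Site G 13, Site A 12, Site B 6, Site F 5, Site E 1, Site C 0. Site C has the fewest and is eliminated.
Round 2: Site G 13, Site A 12, Site B 6, Site F 5, Site E 1. Site E has the fewest and is eliminated.
Round 3: Site G 13, Site A 13, Site B 6, Site F 5. Site F has the fewest and is eliminated.
Round 4: Site G 13, Site A 13, Site B 11. Site B has the fewest and is eliminated.
Round 5: Site G 19, Site A 18. Site G has a majority.

Site C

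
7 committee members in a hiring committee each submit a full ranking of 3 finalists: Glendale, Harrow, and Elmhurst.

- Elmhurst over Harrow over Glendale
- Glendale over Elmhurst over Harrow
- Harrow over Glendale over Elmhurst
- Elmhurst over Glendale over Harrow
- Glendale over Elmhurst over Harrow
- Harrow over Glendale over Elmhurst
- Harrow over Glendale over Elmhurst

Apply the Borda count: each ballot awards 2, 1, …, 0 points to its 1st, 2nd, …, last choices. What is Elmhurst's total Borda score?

6

Borda scores:
  Glendale: 0 + 2 + 1 + 1 + 2 + 1 + 1 = 8
  Harrow: 1 + 0 + 2 + 0 + 0 + 2 + 2 = 7
  Elmhurst: 2 + 1 + 0 + 2 + 1 + 0 + 0 = 6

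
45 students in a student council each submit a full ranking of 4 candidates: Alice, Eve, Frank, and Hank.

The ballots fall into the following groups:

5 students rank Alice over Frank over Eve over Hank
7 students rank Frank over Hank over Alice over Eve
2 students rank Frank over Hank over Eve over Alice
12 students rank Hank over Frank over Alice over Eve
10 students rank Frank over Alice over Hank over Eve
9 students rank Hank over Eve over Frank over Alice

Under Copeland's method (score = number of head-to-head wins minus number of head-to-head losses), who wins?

Frank

Pairwise results:
  Alice vs Eve: Alice wins 34–11.
  Alice vs Frank: Frank wins 40–5.
  Alice vs Hank: Hank wins 30–15.
  Eve vs Frank: Frank wins 36–9.
  Eve vs Hank: Hank wins 40–5.
  Frank vs Hank: Frank wins 24–21.
Copeland scores (wins − losses):
  Alice: 1 − 2 = -1
  Eve: 0 − 3 = -3
  Frank: 3 − 0 = 3
  Hank: 2 − 1 = 1
Frank has the best Copeland score.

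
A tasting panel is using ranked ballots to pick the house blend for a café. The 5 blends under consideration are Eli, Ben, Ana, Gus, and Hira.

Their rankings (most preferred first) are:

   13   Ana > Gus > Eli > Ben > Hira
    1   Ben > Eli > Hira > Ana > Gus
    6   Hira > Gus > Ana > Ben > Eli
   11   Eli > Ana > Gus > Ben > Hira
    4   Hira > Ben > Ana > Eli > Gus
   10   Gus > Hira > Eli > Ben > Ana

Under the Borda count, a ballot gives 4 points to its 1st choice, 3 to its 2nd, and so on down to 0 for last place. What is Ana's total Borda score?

Borda scores:
  Eli: 13·2 + 3 + 6·0 + 11·4 + 4·1 + 10·2 = 97
  Ben: 13·1 + 4 + 6·1 + 11·1 + 4·3 + 10·1 = 56
  Ana: 13·4 + 1 + 6·2 + 11·3 + 4·2 + 10·0 = 106
  Gus: 13·3 + 0 + 6·3 + 11·2 + 4·0 + 10·4 = 119
  Hira: 13·0 + 2 + 6·4 + 11·0 + 4·4 + 10·3 = 72

106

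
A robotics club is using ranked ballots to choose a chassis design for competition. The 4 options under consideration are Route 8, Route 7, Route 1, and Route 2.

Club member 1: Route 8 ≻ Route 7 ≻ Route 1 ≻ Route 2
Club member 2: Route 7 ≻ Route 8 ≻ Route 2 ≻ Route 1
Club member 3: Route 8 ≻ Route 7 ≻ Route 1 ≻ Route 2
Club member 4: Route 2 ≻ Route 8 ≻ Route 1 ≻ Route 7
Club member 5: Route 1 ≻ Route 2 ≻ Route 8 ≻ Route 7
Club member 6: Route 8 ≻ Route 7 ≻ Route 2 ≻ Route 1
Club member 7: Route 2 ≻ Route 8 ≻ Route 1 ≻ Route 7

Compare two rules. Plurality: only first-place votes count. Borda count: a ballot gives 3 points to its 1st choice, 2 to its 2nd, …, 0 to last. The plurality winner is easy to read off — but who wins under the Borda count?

Route 8

Plurality first-place counts: Route 8 3, Route 7 1, Route 1 1, Route 2 2 → Route 8.
Borda totals: Route 8 16, Route 7 9, Route 1 7, Route 2 10 → Route 8.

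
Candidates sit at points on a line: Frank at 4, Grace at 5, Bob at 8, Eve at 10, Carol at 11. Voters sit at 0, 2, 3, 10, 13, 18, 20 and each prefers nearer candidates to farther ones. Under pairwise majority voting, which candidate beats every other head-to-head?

Eve

With single-peaked preferences on a line, the Condorcet winner is the candidate closest to the median voter.
The median voter (position 10) is closest to Eve at 10.
Check: Eve vs Frank — voters closer to Eve: 4 of 7.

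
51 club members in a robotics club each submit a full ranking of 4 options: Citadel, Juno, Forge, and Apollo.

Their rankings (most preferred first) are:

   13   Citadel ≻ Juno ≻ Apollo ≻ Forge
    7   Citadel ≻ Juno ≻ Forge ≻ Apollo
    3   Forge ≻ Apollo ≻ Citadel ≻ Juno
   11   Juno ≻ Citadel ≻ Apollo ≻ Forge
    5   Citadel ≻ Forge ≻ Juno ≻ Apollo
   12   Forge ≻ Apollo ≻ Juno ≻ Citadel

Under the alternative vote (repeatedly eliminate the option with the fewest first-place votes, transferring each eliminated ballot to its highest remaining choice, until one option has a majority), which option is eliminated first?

Round 1: Citadel 25, Forge 15, Juno 11, Apollo 0. Apollo has the fewest and is eliminated.
Round 2: Citadel 25, Forge 15, Juno 11. Juno has the fewest and is eliminated.
Round 3: Citadel 36, Forge 15. Citadel has a majority.

Apollo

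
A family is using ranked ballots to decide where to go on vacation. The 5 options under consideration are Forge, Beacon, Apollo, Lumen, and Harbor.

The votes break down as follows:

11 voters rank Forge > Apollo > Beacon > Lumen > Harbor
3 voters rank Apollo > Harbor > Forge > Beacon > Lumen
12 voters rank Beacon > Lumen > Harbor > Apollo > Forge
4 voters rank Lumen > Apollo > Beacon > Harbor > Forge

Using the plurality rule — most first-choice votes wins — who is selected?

First-place vote totals:
  Forge: 11
  Beacon: 12
  Apollo: 3
  Lumen: 4
  Harbor: 0
Beacon has the most first-place votes.

Beacon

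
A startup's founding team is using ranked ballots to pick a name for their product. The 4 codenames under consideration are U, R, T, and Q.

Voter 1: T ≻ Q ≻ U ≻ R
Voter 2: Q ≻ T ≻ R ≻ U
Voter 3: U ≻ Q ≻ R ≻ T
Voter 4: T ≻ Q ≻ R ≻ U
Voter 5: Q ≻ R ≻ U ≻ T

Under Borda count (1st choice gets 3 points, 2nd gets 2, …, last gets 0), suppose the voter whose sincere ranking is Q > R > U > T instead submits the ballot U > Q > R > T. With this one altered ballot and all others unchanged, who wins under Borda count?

Borda totals with the altered ballot: U 7, R 4, T 8, Q 11.
The winner is unchanged: still Q.

Q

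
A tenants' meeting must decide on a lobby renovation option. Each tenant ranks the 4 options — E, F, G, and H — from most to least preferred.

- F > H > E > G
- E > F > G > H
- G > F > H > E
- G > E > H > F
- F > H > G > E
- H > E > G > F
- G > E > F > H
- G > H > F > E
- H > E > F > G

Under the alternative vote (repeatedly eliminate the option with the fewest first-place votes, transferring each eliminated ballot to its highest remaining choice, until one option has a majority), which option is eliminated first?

E

Round 1: G 4, F 2, H 2, E 1. E has the fewest and is eliminated.
Round 2: G 4, F 3, H 2. H has the fewest and is eliminated.
Round 3: G 5, F 4. G has a majority.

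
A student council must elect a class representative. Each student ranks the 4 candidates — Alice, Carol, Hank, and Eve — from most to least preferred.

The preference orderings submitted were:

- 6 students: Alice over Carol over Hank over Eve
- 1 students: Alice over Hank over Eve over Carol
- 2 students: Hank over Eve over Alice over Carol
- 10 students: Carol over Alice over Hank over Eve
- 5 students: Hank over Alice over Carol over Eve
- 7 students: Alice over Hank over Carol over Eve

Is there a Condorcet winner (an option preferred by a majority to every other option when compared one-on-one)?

Head-to-head results (31 voters total):
Alice vs Carol: Alice wins 21–10.
Alice vs Hank: Alice wins 24–7.
Alice vs Eve: Alice wins 29–2.
Carol vs Hank: Carol wins 16–15.
Carol vs Eve: Carol wins 28–3.
Hank vs Eve: Hank wins 31–0.
Alice beats each rival — Carol (21–10), Hank (24–7), Eve (29–2) — so Alice is the Condorcet winner.

Yes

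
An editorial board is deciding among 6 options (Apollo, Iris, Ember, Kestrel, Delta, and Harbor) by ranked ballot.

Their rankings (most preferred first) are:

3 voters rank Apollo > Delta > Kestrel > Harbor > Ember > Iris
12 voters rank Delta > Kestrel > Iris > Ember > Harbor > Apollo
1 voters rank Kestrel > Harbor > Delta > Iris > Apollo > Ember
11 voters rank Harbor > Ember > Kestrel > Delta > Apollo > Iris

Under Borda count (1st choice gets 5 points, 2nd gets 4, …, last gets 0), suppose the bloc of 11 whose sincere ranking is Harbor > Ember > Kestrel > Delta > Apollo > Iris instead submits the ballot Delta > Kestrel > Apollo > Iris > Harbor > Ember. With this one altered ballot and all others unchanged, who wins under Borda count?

Borda totals with the altered ballot: Apollo 49, Iris 60, Ember 27, Kestrel 106, Delta 130, Harbor 33.
The winner is unchanged: still Delta.

Delta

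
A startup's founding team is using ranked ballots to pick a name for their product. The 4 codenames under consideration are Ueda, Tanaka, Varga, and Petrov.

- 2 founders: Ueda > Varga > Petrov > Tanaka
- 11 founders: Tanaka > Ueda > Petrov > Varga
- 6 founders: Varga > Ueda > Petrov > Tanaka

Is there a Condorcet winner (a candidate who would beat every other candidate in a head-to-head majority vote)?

Head-to-head results (19 voters total):
Ueda vs Tanaka: Tanaka wins 11–8.
Ueda vs Varga: Ueda wins 13–6.
Ueda vs Petrov: Ueda wins 19–0.
Tanaka vs Varga: Tanaka wins 11–8.
Tanaka vs Petrov: Tanaka wins 11–8.
Varga vs Petrov: Petrov wins 11–8.
Tanaka beats each rival — Ueda (11–8), Varga (11–8), Petrov (11–8) — so Tanaka is the Condorcet winner.

Yes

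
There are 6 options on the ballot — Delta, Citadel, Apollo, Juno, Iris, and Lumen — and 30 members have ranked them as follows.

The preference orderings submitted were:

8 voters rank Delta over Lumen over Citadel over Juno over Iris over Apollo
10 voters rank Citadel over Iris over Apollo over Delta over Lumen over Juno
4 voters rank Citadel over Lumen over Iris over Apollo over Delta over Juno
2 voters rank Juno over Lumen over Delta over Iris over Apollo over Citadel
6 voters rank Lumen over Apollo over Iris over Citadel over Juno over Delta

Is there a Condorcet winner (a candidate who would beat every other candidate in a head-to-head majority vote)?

No

Head-to-head results (30 voters total):
Delta vs Citadel: Citadel wins 20–10.
Delta vs Apollo: Apollo wins 20–10.
Delta vs Juno: Delta wins 22–8.
Delta vs Iris: Iris wins 20–10.
Delta vs Lumen: Delta wins 18–12.
Citadel vs Apollo: Citadel wins 22–8.
Citadel vs Juno: Citadel wins 28–2.
Citadel vs Iris: Citadel wins 22–8.
Citadel vs Lumen: Lumen wins 16–14.
Apollo vs Juno: Apollo wins 20–10.
Apollo vs Iris: Iris wins 24–6.
Apollo vs Lumen: Lumen wins 20–10.
Juno vs Iris: Iris wins 20–10.
Juno vs Lumen: Lumen wins 28–2.
Iris vs Lumen: Lumen wins 20–10.
No candidate beats all others: Delta beats Lumen beats Citadel beats Delta, a majority cycle.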